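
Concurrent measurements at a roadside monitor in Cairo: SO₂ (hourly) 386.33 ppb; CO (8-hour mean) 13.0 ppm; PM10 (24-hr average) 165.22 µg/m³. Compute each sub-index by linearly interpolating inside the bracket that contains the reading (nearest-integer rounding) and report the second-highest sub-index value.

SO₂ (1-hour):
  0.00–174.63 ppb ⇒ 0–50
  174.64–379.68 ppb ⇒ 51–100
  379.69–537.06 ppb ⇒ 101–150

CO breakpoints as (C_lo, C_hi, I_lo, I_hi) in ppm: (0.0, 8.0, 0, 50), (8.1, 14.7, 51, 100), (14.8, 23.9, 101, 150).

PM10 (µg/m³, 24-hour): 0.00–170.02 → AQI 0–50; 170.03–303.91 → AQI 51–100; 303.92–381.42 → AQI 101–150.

87

SO₂ 386.33: bracket 379.69–537.06 → index 101–150; slope 49/157.37, offset 6.64.
AQI = 101 + 49/157.37·6.64 ≈ 103.07 ⇒ 103.
CO: 13.0 lies in 8.1–14.7, so I_lo=51, I_hi=100, C_lo=8.1, C_hi=14.7.
(100−51)/(14.7−8.1) × (13.0−8.1) + 51 = 49/6.6 × 4.9 + 51 ≈ 87.38 → 87.
PM10 165.22: bracket 0.00–170.02 → index 0–50; slope 50/170.02, offset 165.22.
AQI = 0 + 50/170.02·165.22 ≈ 48.59 ⇒ 49.
Sub-indices: SO₂→103, CO→87, PM10→49. Ranked high→low: 103, 87, 49. Second-highest sub-index = 87.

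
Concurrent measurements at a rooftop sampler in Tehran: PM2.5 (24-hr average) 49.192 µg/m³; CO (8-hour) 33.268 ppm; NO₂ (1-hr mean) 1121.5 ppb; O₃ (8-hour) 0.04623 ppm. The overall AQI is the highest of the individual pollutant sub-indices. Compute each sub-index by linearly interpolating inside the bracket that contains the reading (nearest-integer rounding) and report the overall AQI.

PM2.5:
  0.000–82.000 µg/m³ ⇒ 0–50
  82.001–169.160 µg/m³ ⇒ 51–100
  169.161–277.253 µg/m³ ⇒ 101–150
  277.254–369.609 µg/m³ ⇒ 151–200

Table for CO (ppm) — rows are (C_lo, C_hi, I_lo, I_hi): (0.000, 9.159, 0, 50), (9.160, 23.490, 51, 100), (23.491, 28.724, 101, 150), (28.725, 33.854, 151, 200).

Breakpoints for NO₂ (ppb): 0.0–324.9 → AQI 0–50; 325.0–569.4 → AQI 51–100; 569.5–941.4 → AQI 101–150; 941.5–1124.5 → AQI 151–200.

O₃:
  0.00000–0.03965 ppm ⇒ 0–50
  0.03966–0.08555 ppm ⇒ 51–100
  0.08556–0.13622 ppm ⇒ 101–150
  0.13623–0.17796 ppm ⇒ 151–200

199

PM2.5: 49.192 lies in 0.000–82.000, so I_lo=0, I_hi=50, C_lo=0.000, C_hi=82.000.
(50−0)/(82.000−0.000) × (49.192−0.000) + 0 = 50/82.000 × 49.192 + 0 ≈ 30.00 → 30.
CO: row 28.725–33.854 (AQI 151–200). (200−151)·(33.268−28.725)/(33.854−28.725) + 151 = 49·4.543/5.129 + 151 ≈ 194.40 → 194.
NO₂ 1121.5: bracket 941.5–1124.5 → index 151–200; slope 49/183.0, offset 180.0.
AQI = 151 + 49/183.0·180.0 ≈ 199.20 ⇒ 199.
O₃: 0.04623 lies in 0.03966–0.08555, so I_lo=51, I_hi=100, C_lo=0.03966, C_hi=0.08555.
(100−51)/(0.08555−0.03966) × (0.04623−0.03966) + 51 = 49/0.04589 × 0.00657 + 51 ≈ 58.02 → 58.
Sub-indices: PM2.5→30, CO→194, NO₂→199, O₃→58. Overall AQI = max = 199; dominant pollutant is NO₂.
AQI 199: Unhealthy.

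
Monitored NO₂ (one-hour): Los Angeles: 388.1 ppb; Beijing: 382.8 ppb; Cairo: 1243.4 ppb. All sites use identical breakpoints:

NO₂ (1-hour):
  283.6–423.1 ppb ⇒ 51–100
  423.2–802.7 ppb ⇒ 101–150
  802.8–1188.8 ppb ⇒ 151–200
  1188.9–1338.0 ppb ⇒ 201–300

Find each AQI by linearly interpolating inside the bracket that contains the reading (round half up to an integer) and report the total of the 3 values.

411

Los Angeles: row 283.6–423.1 (AQI 51–100). (100−51)·(388.1−283.6)/(423.1−283.6) + 51 = 49·104.5/139.5 + 51 ≈ 87.71 → 88.
Beijing: 382.8 lies in 283.6–423.1, so I_lo=51, I_hi=100, C_lo=283.6, C_hi=423.1.
(100−51)/(423.1−283.6) × (382.8−283.6) + 51 = 49/139.5 × 99.2 + 51 ≈ 85.84 → 86.
Cairo: 1243.4 lies in 1188.9–1338.0, so I_lo=201, I_hi=300, C_lo=1188.9, C_hi=1338.0.
(300−201)/(1338.0−1188.9) × (1243.4−1188.9) + 201 = 99/149.1 × 54.5 + 201 ≈ 237.19 → 237.
AQIs: Los Angeles=88, Beijing=86, Cairo=237. Sum = 88 + 86 + 237 = 411.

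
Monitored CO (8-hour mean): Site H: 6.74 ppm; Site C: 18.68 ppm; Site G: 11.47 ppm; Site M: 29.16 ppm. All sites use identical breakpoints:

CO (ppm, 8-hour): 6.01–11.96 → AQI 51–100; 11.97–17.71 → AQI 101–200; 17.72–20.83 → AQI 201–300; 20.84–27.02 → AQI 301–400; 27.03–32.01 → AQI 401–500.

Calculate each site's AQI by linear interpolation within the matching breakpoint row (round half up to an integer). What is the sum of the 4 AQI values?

Site H: 6.74 lies in 6.01–11.96, so I_lo=51, I_hi=100, C_lo=6.01, C_hi=11.96.
(100−51)/(11.96−6.01) × (6.74−6.01) + 51 = 49/5.95 × 0.73 + 51 ≈ 57.01 → 57.
Site C: 18.68 ∈ [17.72, 20.83] ↔ index [201, 300].
201 + (18.68−17.72)·(300−201)/(20.83−17.72) = 201 + 0.96·99/3.11 ≈ 231.56, so AQI = 232.
Site G 11.47: bracket 6.01–11.96 → index 51–100; slope 49/5.95, offset 5.46.
AQI = 51 + 49/5.95·5.46 ≈ 95.96 ⇒ 96.
Site M: 29.16 lies in 27.03–32.01, so I_lo=401, I_hi=500, C_lo=27.03, C_hi=32.01.
(500−401)/(32.01−27.03) × (29.16−27.03) + 401 = 99/4.98 × 2.13 + 401 ≈ 443.34 → 443.
AQIs: Site H=57, Site C=232, Site G=96, Site M=443. Sum = 57 + 232 + 96 + 443 = 828.

828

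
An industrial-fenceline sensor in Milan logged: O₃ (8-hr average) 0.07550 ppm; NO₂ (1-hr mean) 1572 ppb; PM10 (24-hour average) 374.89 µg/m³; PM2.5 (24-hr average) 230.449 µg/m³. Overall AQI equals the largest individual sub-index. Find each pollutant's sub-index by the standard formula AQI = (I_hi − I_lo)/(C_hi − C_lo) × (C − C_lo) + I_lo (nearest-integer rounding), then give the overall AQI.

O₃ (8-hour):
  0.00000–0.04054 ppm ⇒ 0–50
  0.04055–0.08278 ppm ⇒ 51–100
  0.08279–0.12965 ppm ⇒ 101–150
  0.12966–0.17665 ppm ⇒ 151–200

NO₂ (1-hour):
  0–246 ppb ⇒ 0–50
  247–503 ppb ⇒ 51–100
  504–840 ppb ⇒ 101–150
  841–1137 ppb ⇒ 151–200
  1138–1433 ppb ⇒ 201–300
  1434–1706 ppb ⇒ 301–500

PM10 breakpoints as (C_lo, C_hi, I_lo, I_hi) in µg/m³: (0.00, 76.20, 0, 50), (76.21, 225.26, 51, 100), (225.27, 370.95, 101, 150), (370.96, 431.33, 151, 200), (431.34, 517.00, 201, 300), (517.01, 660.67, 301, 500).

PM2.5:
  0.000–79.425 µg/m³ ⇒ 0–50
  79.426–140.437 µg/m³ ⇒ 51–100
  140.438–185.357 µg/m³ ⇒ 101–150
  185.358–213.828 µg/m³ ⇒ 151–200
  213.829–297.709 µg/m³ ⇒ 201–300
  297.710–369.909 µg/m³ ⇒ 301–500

402

O₃: 0.07550 ∈ [0.04055, 0.08278] ↔ index [51, 100].
51 + (0.07550−0.04055)·(100−51)/(0.08278−0.04055) = 51 + 0.03495·49/0.04223 ≈ 91.55, so AQI = 92.
NO₂: 1572 lies in 1434–1706, so I_lo=301, I_hi=500, C_lo=1434, C_hi=1706.
(500−301)/(1706−1434) × (1572−1434) + 301 = 199/272 × 138 + 301 ≈ 401.96 → 402.
PM10: 374.89 ∈ [370.96, 431.33] ↔ index [151, 200].
151 + (374.89−370.96)·(200−151)/(431.33−370.96) = 151 + 3.93·49/60.37 ≈ 154.19, so AQI = 154.
PM2.5: row 213.829–297.709 (AQI 201–300). (300−201)·(230.449−213.829)/(297.709−213.829) + 201 = 99·16.620/83.880 + 201 ≈ 220.62 → 221.
Sub-indices: O₃→92, NO₂→402, PM10→154, PM2.5→221. Overall AQI = max = 402; dominant pollutant is NO₂.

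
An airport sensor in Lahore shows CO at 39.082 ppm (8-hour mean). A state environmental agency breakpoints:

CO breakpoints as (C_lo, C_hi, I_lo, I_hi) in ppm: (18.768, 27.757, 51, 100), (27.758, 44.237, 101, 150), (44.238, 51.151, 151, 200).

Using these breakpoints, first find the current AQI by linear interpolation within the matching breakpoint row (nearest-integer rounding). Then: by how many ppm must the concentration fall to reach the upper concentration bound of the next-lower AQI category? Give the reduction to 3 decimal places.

CO: 39.082 lies in 27.758–44.237, so I_lo=101, I_hi=150, C_lo=27.758, C_hi=44.237.
(150−101)/(44.237−27.758) × (39.082−27.758) + 101 = 49/16.479 × 11.324 + 101 ≈ 134.67 → 135.
Current AQI 135 is in the Unhealthy for Sensitive Groups range (101–150). The next-lower category tops out at AQI 100, whose upper concentration bound is 27.757 ppm.
Reduction needed = 39.082 − 27.757 = 11.325 ppm.

11.325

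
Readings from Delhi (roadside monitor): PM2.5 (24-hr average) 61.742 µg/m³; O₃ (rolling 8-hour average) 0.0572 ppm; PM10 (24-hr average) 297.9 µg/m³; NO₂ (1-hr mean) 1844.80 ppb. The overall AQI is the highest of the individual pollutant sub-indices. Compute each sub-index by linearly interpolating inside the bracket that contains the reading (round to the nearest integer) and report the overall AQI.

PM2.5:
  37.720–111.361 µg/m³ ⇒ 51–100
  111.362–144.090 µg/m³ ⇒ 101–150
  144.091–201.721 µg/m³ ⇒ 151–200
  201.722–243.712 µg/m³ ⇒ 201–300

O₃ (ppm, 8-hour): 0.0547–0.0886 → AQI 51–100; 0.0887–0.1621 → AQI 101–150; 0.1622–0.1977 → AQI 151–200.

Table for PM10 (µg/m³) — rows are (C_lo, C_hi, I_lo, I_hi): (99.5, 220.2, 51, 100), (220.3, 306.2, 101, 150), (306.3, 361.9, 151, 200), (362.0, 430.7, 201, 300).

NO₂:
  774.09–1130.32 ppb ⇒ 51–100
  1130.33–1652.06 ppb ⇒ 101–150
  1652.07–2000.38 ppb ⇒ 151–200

178

PM2.5: 61.742 lies in 37.720–111.361, so I_lo=51, I_hi=100, C_lo=37.720, C_hi=111.361.
(100−51)/(111.361−37.720) × (61.742−37.720) + 51 = 49/73.641 × 24.022 + 51 ≈ 66.98 → 67.
O₃: 0.0572 lies in 0.0547–0.0886, so I_lo=51, I_hi=100, C_lo=0.0547, C_hi=0.0886.
(100−51)/(0.0886−0.0547) × (0.0572−0.0547) + 51 = 49/0.0339 × 0.0025 + 51 ≈ 54.61 → 55.
PM10: row 220.3–306.2 (AQI 101–150). (150−101)·(297.9−220.3)/(306.2−220.3) + 101 = 49·77.6/85.9 + 101 ≈ 145.27 → 145.
NO₂: 1844.80 lies in 1652.07–2000.38, so I_lo=151, I_hi=200, C_lo=1652.07, C_hi=2000.38.
(200−151)/(2000.38−1652.07) × (1844.80−1652.07) + 151 = 49/348.31 × 192.73 + 151 ≈ 178.11 → 178.
Sub-indices: PM2.5→67, O₃→55, PM10→145, NO₂→178. Overall AQI = max = 178; dominant pollutant is NO₂.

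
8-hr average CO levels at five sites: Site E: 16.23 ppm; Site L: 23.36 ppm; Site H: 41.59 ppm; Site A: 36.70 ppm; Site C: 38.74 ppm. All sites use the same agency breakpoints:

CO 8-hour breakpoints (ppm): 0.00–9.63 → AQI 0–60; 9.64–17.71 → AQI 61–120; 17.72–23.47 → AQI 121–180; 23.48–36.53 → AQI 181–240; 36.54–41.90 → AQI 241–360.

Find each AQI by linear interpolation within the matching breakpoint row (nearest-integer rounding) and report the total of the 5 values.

1176

Site E: row 9.64–17.71 (AQI 61–120). (120−61)·(16.23−9.64)/(17.71−9.64) + 61 = 59·6.59/8.07 + 61 ≈ 109.18 → 109.
Site L 23.36: bracket 17.72–23.47 → index 121–180; slope 59/5.75, offset 5.64.
AQI = 121 + 59/5.75·5.64 ≈ 178.87 ⇒ 179.
Site H: row 36.54–41.90 (AQI 241–360). (360−241)·(41.59−36.54)/(41.90−36.54) + 241 = 119·5.05/5.36 + 241 ≈ 353.12 → 353.
Site A: row 36.54–41.90 (AQI 241–360). (360−241)·(36.70−36.54)/(41.90−36.54) + 241 = 119·0.16/5.36 + 241 ≈ 244.55 → 245.
Site C: row 36.54–41.90 (AQI 241–360). (360−241)·(38.74−36.54)/(41.90−36.54) + 241 = 119·2.20/5.36 + 241 ≈ 289.84 → 290.
AQIs: Site E=109, Site L=179, Site H=353, Site A=245, Site C=290. Sum = 109 + 179 + 353 + 245 + 290 = 1176.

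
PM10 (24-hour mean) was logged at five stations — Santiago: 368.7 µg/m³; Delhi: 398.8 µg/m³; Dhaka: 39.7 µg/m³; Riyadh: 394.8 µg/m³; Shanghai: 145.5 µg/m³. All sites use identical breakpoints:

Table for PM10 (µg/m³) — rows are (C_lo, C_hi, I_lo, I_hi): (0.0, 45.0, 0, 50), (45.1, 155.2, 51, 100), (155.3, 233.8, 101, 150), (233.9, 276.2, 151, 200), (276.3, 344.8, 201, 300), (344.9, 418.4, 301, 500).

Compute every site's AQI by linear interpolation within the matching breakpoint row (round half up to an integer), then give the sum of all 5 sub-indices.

1388

Santiago 368.7: bracket 344.9–418.4 → index 301–500; slope 199/73.5, offset 23.8.
AQI = 301 + 199/73.5·23.8 ≈ 365.44 ⇒ 365.
Delhi: 398.8 ∈ [344.9, 418.4] ↔ index [301, 500].
301 + (398.8−344.9)·(500−301)/(418.4−344.9) = 301 + 53.9·199/73.5 ≈ 446.93, so AQI = 447.
Dhaka: 39.7 lies in 0.0–45.0, so I_lo=0, I_hi=50, C_lo=0.0, C_hi=45.0.
(50−0)/(45.0−0.0) × (39.7−0.0) + 0 = 50/45.0 × 39.7 + 0 ≈ 44.11 → 44.
Riyadh 394.8: bracket 344.9–418.4 → index 301–500; slope 199/73.5, offset 49.9.
AQI = 301 + 199/73.5·49.9 ≈ 436.10 ⇒ 436.
Shanghai: 145.5 lies in 45.1–155.2, so I_lo=51, I_hi=100, C_lo=45.1, C_hi=155.2.
(100−51)/(155.2−45.1) × (145.5−45.1) + 51 = 49/110.1 × 100.4 + 51 ≈ 95.68 → 96.
AQIs: Santiago=365, Delhi=447, Dhaka=44, Riyadh=436, Shanghai=96. Sum = 365 + 447 + 44 + 436 + 96 = 1388.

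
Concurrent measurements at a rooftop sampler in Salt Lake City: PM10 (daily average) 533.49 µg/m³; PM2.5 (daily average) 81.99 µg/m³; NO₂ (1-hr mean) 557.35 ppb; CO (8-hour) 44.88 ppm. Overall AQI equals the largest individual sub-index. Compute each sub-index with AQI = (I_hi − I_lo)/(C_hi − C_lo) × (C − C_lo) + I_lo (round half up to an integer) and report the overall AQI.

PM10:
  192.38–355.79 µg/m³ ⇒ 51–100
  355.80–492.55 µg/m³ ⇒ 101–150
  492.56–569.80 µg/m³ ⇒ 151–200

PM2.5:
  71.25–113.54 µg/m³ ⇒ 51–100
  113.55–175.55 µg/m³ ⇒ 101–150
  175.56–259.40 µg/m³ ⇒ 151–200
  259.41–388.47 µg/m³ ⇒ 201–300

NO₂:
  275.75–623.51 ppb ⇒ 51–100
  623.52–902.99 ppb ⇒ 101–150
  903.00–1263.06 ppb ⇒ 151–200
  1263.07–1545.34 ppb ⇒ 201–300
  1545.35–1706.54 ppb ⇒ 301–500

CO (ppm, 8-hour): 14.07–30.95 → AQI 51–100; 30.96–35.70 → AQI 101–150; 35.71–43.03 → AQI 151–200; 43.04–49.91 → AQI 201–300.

PM10 533.49: bracket 492.56–569.80 → index 151–200; slope 49/77.24, offset 40.93.
AQI = 151 + 49/77.24·40.93 ≈ 176.97 ⇒ 177.
PM2.5: 81.99 lies in 71.25–113.54, so I_lo=51, I_hi=100, C_lo=71.25, C_hi=113.54.
(100−51)/(113.54−71.25) × (81.99−71.25) + 51 = 49/42.29 × 10.74 + 51 ≈ 63.44 → 63.
NO₂ 557.35: bracket 275.75–623.51 → index 51–100; slope 49/347.76, offset 281.60.
AQI = 51 + 49/347.76·281.60 ≈ 90.68 ⇒ 91.
CO 44.88: bracket 43.04–49.91 → index 201–300; slope 99/6.87, offset 1.84.
AQI = 201 + 99/6.87·1.84 ≈ 227.52 ⇒ 228.
Sub-indices: PM10→177, PM2.5→63, NO₂→91, CO→228. Overall AQI = max = 228; dominant pollutant is CO.

228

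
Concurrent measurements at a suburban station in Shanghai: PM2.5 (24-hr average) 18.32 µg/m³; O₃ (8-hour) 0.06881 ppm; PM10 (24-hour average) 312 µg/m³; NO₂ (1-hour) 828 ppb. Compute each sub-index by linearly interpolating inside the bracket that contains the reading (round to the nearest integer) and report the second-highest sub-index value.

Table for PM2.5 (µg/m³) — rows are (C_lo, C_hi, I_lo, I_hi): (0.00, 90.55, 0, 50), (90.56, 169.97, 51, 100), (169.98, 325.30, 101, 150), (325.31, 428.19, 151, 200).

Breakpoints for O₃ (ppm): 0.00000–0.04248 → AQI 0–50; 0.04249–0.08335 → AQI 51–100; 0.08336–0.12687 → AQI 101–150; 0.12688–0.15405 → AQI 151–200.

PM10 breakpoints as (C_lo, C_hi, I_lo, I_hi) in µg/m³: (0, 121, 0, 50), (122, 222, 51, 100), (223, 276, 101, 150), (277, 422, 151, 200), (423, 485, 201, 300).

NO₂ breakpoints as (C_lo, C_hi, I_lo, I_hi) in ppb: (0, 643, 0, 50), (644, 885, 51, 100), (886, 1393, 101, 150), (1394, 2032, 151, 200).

PM2.5: row 0.00–90.55 (AQI 0–50). (50−0)·(18.32−0.00)/(90.55−0.00) + 0 = 50·18.32/90.55 + 0 ≈ 10.12 → 10.
O₃: row 0.04249–0.08335 (AQI 51–100). (100−51)·(0.06881−0.04249)/(0.08335−0.04249) + 51 = 49·0.02632/0.04086 + 51 ≈ 82.56 → 83.
PM10: 312 lies in 277–422, so I_lo=151, I_hi=200, C_lo=277, C_hi=422.
(200−151)/(422−277) × (312−277) + 151 = 49/145 × 35 + 151 ≈ 162.83 → 163.
NO₂ 828: bracket 644–885 → index 51–100; slope 49/241, offset 184.
AQI = 51 + 49/241·184 ≈ 88.41 ⇒ 88.
Sub-indices: PM2.5→10, O₃→83, PM10→163, NO₂→88. Ranked high→low: 163, 88, 83, 10. Second-highest sub-index = 88.

88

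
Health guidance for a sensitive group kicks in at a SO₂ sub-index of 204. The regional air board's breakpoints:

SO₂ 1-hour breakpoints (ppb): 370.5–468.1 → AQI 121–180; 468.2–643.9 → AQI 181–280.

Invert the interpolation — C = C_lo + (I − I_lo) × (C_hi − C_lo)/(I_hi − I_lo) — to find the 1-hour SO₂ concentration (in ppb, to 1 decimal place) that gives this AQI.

AQI 204 lies in the 181–280 band, which corresponds to 468.2–643.9 ppb.
C = 468.2 + (204−181)×(643.9−468.2)/(280−181) = 468.2 + 23×175.7/99 ≈ 509.019 ppb → 509.0 ppb to 1 dp.

509.0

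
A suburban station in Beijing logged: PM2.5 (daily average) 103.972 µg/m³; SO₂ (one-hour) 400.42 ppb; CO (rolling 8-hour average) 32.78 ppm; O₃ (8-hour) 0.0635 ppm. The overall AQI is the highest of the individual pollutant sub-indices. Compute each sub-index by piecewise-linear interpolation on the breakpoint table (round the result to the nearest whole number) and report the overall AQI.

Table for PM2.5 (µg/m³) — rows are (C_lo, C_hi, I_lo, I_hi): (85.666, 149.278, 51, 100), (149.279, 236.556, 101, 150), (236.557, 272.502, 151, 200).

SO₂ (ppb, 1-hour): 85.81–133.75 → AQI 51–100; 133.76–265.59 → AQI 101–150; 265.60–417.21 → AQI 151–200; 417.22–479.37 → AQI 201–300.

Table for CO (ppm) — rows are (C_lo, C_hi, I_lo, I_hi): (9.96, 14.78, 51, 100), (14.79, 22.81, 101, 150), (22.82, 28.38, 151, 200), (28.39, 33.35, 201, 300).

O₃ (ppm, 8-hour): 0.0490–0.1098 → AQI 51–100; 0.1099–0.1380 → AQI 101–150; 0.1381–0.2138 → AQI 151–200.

289

PM2.5 103.972: bracket 85.666–149.278 → index 51–100; slope 49/63.612, offset 18.306.
AQI = 51 + 49/63.612·18.306 ≈ 65.10 ⇒ 65.
SO₂: 400.42 lies in 265.60–417.21, so I_lo=151, I_hi=200, C_lo=265.60, C_hi=417.21.
(200−151)/(417.21−265.60) × (400.42−265.60) + 151 = 49/151.61 × 134.82 + 151 ≈ 194.57 → 195.
CO: 32.78 ∈ [28.39, 33.35] ↔ index [201, 300].
201 + (32.78−28.39)·(300−201)/(33.35−28.39) = 201 + 4.39·99/4.96 ≈ 288.62, so AQI = 289.
O₃: row 0.0490–0.1098 (AQI 51–100). (100−51)·(0.0635−0.0490)/(0.1098−0.0490) + 51 = 49·0.0145/0.0608 + 51 ≈ 62.69 → 63.
Sub-indices: PM2.5→65, SO₂→195, CO→289, O₃→63. Overall AQI = max = 289; dominant pollutant is CO.
AQI 289: Very Unhealthy.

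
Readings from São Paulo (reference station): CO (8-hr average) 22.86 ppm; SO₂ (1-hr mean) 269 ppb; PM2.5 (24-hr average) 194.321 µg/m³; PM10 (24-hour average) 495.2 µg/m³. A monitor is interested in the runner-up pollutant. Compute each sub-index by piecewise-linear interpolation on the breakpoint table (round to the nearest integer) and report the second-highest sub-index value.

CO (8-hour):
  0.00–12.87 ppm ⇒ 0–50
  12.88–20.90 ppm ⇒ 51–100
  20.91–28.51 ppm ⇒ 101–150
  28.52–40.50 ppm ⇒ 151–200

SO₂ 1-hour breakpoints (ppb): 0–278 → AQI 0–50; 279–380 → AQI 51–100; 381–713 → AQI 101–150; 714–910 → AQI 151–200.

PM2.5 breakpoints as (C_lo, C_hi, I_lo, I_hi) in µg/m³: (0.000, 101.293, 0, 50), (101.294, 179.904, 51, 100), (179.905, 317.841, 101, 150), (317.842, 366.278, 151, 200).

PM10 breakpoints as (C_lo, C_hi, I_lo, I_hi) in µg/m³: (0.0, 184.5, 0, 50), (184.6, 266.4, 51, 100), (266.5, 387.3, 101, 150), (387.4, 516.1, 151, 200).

114

CO 22.86: bracket 20.91–28.51 → index 101–150; slope 49/7.60, offset 1.95.
AQI = 101 + 49/7.60·1.95 ≈ 113.57 ⇒ 114.
SO₂ 269: bracket 0–278 → index 0–50; slope 50/278, offset 269.
AQI = 0 + 50/278·269 ≈ 48.38 ⇒ 48.
PM2.5: row 179.905–317.841 (AQI 101–150). (150−101)·(194.321−179.905)/(317.841−179.905) + 101 = 49·14.416/137.936 + 101 ≈ 106.12 → 106.
PM10 495.2: bracket 387.4–516.1 → index 151–200; slope 49/128.7, offset 107.8.
AQI = 151 + 49/128.7·107.8 ≈ 192.04 ⇒ 192.
Sub-indices: CO→114, SO₂→48, PM2.5→106, PM10→192. Ranked high→low: 192, 114, 106, 48. Second-highest sub-index = 114.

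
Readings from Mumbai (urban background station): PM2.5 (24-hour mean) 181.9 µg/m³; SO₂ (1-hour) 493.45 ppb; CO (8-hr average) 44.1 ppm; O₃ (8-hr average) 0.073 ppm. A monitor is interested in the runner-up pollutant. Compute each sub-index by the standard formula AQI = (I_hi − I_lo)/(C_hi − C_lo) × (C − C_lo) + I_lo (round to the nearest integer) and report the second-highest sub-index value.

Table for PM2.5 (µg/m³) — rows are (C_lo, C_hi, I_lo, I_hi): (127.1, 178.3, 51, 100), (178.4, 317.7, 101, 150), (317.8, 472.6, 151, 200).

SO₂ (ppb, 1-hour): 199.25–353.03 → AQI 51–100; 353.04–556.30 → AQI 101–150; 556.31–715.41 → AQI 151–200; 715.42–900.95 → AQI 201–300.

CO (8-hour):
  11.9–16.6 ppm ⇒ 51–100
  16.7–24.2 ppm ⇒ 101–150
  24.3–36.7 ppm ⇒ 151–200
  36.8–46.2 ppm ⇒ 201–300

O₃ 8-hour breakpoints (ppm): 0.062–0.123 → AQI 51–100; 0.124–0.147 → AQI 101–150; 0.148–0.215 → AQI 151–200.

PM2.5 181.9: bracket 178.4–317.7 → index 101–150; slope 49/139.3, offset 3.5.
AQI = 101 + 49/139.3·3.5 ≈ 102.23 ⇒ 102.
SO₂: 493.45 ∈ [353.04, 556.30] ↔ index [101, 150].
101 + (493.45−353.04)·(150−101)/(556.30−353.04) = 101 + 140.41·49/203.26 ≈ 134.85, so AQI = 135.
CO: 44.1 lies in 36.8–46.2, so I_lo=201, I_hi=300, C_lo=36.8, C_hi=46.2.
(300−201)/(46.2−36.8) × (44.1−36.8) + 201 = 99/9.4 × 7.3 + 201 ≈ 277.88 → 278.
O₃: 0.073 ∈ [0.062, 0.123] ↔ index [51, 100].
51 + (0.073−0.062)·(100−51)/(0.123−0.062) = 51 + 0.011·49/0.061 ≈ 59.84, so AQI = 60.
Sub-indices: PM2.5→102, SO₂→135, CO→278, O₃→60. Ranked high→low: 278, 135, 102, 60. Second-highest sub-index = 135.

135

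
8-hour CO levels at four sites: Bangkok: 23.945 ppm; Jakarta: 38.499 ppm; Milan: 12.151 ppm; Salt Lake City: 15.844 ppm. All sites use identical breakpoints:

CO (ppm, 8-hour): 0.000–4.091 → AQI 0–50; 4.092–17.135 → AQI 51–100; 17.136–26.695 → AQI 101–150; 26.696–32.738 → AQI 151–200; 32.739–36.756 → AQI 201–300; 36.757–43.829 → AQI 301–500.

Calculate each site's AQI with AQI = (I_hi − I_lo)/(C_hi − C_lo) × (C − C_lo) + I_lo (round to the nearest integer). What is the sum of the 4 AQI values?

Bangkok 23.945: bracket 17.136–26.695 → index 101–150; slope 49/9.559, offset 6.809.
AQI = 101 + 49/9.559·6.809 ≈ 135.90 ⇒ 136.
Jakarta 38.499: bracket 36.757–43.829 → index 301–500; slope 199/7.072, offset 1.742.
AQI = 301 + 199/7.072·1.742 ≈ 350.02 ⇒ 350.
Milan: 12.151 lies in 4.092–17.135, so I_lo=51, I_hi=100, C_lo=4.092, C_hi=17.135.
(100−51)/(17.135−4.092) × (12.151−4.092) + 51 = 49/13.043 × 8.059 + 51 ≈ 81.28 → 81.
Salt Lake City 15.844: bracket 4.092–17.135 → index 51–100; slope 49/13.043, offset 11.752.
AQI = 51 + 49/13.043·11.752 ≈ 95.15 ⇒ 95.
AQIs: Bangkok=136, Jakarta=350, Milan=81, Salt Lake City=95. Sum = 136 + 350 + 81 + 95 = 662.

662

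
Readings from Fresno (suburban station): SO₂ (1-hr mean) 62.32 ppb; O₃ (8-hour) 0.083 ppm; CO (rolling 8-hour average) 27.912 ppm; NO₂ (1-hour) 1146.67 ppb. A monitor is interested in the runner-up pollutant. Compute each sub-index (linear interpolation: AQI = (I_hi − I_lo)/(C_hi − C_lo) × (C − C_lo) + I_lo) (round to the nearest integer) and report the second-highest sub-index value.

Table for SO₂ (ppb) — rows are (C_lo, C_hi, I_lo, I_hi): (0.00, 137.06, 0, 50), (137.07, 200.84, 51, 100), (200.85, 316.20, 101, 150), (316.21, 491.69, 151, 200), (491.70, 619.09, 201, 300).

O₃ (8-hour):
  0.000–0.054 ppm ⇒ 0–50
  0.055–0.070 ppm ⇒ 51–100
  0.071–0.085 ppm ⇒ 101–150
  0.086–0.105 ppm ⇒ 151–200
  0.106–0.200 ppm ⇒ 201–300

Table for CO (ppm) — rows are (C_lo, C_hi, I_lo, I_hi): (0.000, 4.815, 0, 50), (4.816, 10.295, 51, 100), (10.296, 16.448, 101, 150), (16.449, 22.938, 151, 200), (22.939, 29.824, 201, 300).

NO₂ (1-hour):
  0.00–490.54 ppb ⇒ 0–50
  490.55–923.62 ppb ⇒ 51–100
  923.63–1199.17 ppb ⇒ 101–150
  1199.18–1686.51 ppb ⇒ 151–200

143

SO₂: row 0.00–137.06 (AQI 0–50). (50−0)·(62.32−0.00)/(137.06−0.00) + 0 = 50·62.32/137.06 + 0 ≈ 22.73 → 23.
O₃: row 0.071–0.085 (AQI 101–150). (150−101)·(0.083−0.071)/(0.085−0.071) + 101 = 49·0.012/0.014 + 101 ≈ 143.00 → 143.
CO 27.912: bracket 22.939–29.824 → index 201–300; slope 99/6.885, offset 4.973.
AQI = 201 + 99/6.885·4.973 ≈ 272.51 ⇒ 273.
NO₂: 1146.67 lies in 923.63–1199.17, so I_lo=101, I_hi=150, C_lo=923.63, C_hi=1199.17.
(150−101)/(1199.17−923.63) × (1146.67−923.63) + 101 = 49/275.54 × 223.04 + 101 ≈ 140.66 → 141.
Sub-indices: SO₂→23, O₃→143, CO→273, NO₂→141. Ranked high→low: 273, 143, 141, 23. Second-highest sub-index = 143.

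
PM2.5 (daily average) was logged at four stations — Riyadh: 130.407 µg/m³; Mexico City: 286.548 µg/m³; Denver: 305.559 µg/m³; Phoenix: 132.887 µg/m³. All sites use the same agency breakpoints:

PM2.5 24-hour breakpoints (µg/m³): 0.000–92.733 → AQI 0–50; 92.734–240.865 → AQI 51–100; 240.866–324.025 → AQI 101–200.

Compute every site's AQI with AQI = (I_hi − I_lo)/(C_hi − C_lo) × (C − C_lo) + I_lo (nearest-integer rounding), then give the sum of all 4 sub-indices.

Riyadh 130.407: bracket 92.734–240.865 → index 51–100; slope 49/148.131, offset 37.673.
AQI = 51 + 49/148.131·37.673 ≈ 63.46 ⇒ 63.
Mexico City: row 240.866–324.025 (AQI 101–200). (200−101)·(286.548−240.866)/(324.025−240.866) + 101 = 99·45.682/83.159 + 101 ≈ 155.38 → 155.
Denver: 305.559 lies in 240.866–324.025, so I_lo=101, I_hi=200, C_lo=240.866, C_hi=324.025.
(200−101)/(324.025−240.866) × (305.559−240.866) + 101 = 99/83.159 × 64.693 + 101 ≈ 178.02 → 178.
Phoenix 132.887: bracket 92.734–240.865 → index 51–100; slope 49/148.131, offset 40.153.
AQI = 51 + 49/148.131·40.153 ≈ 64.28 ⇒ 64.
AQIs: Riyadh=63, Mexico City=155, Denver=178, Phoenix=64. Sum = 63 + 155 + 178 + 64 = 460.

460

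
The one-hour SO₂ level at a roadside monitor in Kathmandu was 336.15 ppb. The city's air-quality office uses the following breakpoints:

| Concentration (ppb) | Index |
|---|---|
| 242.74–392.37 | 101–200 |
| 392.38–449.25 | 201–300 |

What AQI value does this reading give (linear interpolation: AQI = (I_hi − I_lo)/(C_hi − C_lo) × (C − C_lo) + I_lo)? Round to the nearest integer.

SO₂: row 242.74–392.37 (AQI 101–200). (200−101)·(336.15−242.74)/(392.37−242.74) + 101 = 99·93.41/149.63 + 101 ≈ 162.80 → 163.

163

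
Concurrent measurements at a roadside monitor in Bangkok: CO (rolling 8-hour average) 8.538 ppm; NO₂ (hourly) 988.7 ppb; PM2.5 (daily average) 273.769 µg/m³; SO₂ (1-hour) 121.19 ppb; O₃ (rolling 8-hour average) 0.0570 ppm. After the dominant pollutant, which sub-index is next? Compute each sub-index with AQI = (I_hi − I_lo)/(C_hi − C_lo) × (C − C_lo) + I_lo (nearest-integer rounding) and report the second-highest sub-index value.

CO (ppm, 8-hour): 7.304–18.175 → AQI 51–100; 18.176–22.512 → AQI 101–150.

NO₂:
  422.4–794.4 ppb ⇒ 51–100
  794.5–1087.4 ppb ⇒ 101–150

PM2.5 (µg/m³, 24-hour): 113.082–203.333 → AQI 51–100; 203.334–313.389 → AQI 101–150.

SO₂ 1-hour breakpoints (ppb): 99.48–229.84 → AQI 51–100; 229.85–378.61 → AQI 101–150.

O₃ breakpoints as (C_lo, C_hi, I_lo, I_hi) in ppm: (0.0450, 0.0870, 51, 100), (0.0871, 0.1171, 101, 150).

CO: 8.538 ∈ [7.304, 18.175] ↔ index [51, 100].
51 + (8.538−7.304)·(100−51)/(18.175−7.304) = 51 + 1.234·49/10.871 ≈ 56.56, so AQI = 57.
NO₂: 988.7 lies in 794.5–1087.4, so I_lo=101, I_hi=150, C_lo=794.5, C_hi=1087.4.
(150−101)/(1087.4−794.5) × (988.7−794.5) + 101 = 49/292.9 × 194.2 + 101 ≈ 133.49 → 133.
PM2.5: row 203.334–313.389 (AQI 101–150). (150−101)·(273.769−203.334)/(313.389−203.334) + 101 = 49·70.435/110.055 + 101 ≈ 132.36 → 132.
SO₂: row 99.48–229.84 (AQI 51–100). (100−51)·(121.19−99.48)/(229.84−99.48) + 51 = 49·21.71/130.36 + 51 ≈ 59.16 → 59.
O₃: 0.0570 lies in 0.0450–0.0870, so I_lo=51, I_hi=100, C_lo=0.0450, C_hi=0.0870.
(100−51)/(0.0870−0.0450) × (0.0570−0.0450) + 51 = 49/0.0420 × 0.0120 + 51 ≈ 65.00 → 65.
Sub-indices: CO→57, NO₂→133, PM2.5→132, SO₂→59, O₃→65. Ranked high→low: 133, 132, 65, 59, 57. Second-highest sub-index = 132.

132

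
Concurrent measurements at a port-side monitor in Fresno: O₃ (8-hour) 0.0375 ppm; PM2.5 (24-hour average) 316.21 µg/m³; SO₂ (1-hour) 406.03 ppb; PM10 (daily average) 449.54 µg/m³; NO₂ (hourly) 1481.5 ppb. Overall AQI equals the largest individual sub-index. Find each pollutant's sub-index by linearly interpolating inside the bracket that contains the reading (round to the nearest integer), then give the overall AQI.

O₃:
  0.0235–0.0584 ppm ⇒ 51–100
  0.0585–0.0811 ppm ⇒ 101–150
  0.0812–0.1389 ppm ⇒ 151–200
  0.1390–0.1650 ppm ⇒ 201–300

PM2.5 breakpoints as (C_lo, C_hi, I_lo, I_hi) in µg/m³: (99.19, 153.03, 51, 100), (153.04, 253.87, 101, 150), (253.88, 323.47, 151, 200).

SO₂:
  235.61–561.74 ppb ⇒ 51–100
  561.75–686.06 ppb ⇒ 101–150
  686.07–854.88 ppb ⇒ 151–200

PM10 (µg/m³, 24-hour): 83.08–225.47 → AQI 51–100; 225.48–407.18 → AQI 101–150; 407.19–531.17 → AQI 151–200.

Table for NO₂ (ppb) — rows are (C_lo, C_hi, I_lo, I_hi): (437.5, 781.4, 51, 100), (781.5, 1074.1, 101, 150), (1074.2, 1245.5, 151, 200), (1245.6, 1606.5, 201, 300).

266

O₃: row 0.0235–0.0584 (AQI 51–100). (100−51)·(0.0375−0.0235)/(0.0584−0.0235) + 51 = 49·0.0140/0.0349 + 51 ≈ 70.66 → 71.
PM2.5: row 253.88–323.47 (AQI 151–200). (200−151)·(316.21−253.88)/(323.47−253.88) + 151 = 49·62.33/69.59 + 151 ≈ 194.89 → 195.
SO₂: 406.03 lies in 235.61–561.74, so I_lo=51, I_hi=100, C_lo=235.61, C_hi=561.74.
(100−51)/(561.74−235.61) × (406.03−235.61) + 51 = 49/326.13 × 170.42 + 51 ≈ 76.61 → 77.
PM10: 449.54 ∈ [407.19, 531.17] ↔ index [151, 200].
151 + (449.54−407.19)·(200−151)/(531.17−407.19) = 151 + 42.35·49/123.98 ≈ 167.74, so AQI = 168.
NO₂: 1481.5 ∈ [1245.6, 1606.5] ↔ index [201, 300].
201 + (1481.5−1245.6)·(300−201)/(1606.5−1245.6) = 201 + 235.9·99/360.9 ≈ 265.71, so AQI = 266.
Sub-indices: O₃→71, PM2.5→195, SO₂→77, PM10→168, NO₂→266. Overall AQI = max = 266; dominant pollutant is NO₂.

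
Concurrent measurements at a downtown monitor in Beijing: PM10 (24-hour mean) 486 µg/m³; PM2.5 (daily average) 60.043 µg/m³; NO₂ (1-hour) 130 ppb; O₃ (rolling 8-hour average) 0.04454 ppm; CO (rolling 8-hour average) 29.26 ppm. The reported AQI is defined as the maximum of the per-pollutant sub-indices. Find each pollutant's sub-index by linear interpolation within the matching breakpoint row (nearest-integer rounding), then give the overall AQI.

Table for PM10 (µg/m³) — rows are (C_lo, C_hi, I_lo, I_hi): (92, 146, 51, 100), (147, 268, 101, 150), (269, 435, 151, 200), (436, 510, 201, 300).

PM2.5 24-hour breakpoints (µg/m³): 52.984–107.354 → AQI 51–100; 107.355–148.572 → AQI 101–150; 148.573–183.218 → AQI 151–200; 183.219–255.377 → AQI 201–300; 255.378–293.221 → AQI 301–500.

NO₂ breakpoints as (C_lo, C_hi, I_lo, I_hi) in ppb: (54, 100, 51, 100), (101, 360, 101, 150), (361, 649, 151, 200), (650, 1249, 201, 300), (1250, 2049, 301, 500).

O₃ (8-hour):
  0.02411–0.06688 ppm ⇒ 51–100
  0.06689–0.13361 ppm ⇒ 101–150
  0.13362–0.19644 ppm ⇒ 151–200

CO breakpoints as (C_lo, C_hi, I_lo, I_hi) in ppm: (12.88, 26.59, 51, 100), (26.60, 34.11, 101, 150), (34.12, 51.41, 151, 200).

PM10: 486 lies in 436–510, so I_lo=201, I_hi=300, C_lo=436, C_hi=510.
(300−201)/(510−436) × (486−436) + 201 = 99/74 × 50 + 201 ≈ 267.89 → 268.
PM2.5: 60.043 lies in 52.984–107.354, so I_lo=51, I_hi=100, C_lo=52.984, C_hi=107.354.
(100−51)/(107.354−52.984) × (60.043−52.984) + 51 = 49/54.370 × 7.059 + 51 ≈ 57.36 → 57.
NO₂: row 101–360 (AQI 101–150). (150−101)·(130−101)/(360−101) + 101 = 49·29/259 + 101 ≈ 106.49 → 106.
O₃: row 0.02411–0.06688 (AQI 51–100). (100−51)·(0.04454−0.02411)/(0.06688−0.02411) + 51 = 49·0.02043/0.04277 + 51 ≈ 74.41 → 74.
CO 29.26: bracket 26.60–34.11 → index 101–150; slope 49/7.51, offset 2.66.
AQI = 101 + 49/7.51·2.66 ≈ 118.36 ⇒ 118.
Sub-indices: PM10→268, PM2.5→57, NO₂→106, O₃→74, CO→118. Overall AQI = max = 268; dominant pollutant is PM10.
AQI 268: Very Unhealthy.

268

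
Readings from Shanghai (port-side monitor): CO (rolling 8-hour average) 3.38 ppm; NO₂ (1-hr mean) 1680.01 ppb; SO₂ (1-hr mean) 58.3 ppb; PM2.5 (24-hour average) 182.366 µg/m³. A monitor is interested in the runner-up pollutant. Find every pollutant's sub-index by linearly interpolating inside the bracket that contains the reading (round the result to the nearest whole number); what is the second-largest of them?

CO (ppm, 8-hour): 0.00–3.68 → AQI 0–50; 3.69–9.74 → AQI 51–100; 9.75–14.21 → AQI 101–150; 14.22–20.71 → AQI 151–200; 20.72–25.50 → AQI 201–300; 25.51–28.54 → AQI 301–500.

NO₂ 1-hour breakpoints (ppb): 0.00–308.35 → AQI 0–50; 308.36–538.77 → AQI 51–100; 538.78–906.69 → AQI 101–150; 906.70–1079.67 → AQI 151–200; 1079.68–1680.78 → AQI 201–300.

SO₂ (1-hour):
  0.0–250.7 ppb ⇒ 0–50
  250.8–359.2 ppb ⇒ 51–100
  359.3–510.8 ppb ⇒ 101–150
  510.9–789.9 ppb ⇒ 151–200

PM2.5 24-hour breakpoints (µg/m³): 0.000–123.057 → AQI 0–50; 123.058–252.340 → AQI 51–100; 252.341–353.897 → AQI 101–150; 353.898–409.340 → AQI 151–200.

CO: row 0.00–3.68 (AQI 0–50). (50−0)·(3.38−0.00)/(3.68−0.00) + 0 = 50·3.38/3.68 + 0 ≈ 45.92 → 46.
NO₂ 1680.01: bracket 1079.68–1680.78 → index 201–300; slope 99/601.10, offset 600.33.
AQI = 201 + 99/601.10·600.33 ≈ 299.87 ⇒ 300.
SO₂ 58.3: bracket 0.0–250.7 → index 0–50; slope 50/250.7, offset 58.3.
AQI = 0 + 50/250.7·58.3 ≈ 11.63 ⇒ 12.
PM2.5: 182.366 lies in 123.058–252.340, so I_lo=51, I_hi=100, C_lo=123.058, C_hi=252.340.
(100−51)/(252.340−123.058) × (182.366−123.058) + 51 = 49/129.282 × 59.308 + 51 ≈ 73.48 → 73.
Sub-indices: CO→46, NO₂→300, SO₂→12, PM2.5→73. Ranked high→low: 300, 73, 46, 12. Second-highest sub-index = 73.

73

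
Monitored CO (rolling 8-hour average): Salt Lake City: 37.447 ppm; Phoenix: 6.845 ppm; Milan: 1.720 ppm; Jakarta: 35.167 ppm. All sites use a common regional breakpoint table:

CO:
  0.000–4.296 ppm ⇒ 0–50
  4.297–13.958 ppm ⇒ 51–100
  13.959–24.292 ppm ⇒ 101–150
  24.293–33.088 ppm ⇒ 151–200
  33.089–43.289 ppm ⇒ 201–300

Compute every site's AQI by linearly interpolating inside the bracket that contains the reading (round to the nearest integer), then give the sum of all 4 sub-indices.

Salt Lake City 37.447: bracket 33.089–43.289 → index 201–300; slope 99/10.200, offset 4.358.
AQI = 201 + 99/10.200·4.358 ≈ 243.30 ⇒ 243.
Phoenix: 6.845 ∈ [4.297, 13.958] ↔ index [51, 100].
51 + (6.845−4.297)·(100−51)/(13.958−4.297) = 51 + 2.548·49/9.661 ≈ 63.92, so AQI = 64.
Milan: 1.720 ∈ [0.000, 4.296] ↔ index [0, 50].
0 + (1.720−0.000)·(50−0)/(4.296−0.000) = 0 + 1.720·50/4.296 ≈ 20.02, so AQI = 20.
Jakarta: 35.167 ∈ [33.089, 43.289] ↔ index [201, 300].
201 + (35.167−33.089)·(300−201)/(43.289−33.089) = 201 + 2.078·99/10.200 ≈ 221.17, so AQI = 221.
AQIs: Salt Lake City=243, Phoenix=64, Milan=20, Jakarta=221. Sum = 243 + 64 + 20 + 221 = 548.

548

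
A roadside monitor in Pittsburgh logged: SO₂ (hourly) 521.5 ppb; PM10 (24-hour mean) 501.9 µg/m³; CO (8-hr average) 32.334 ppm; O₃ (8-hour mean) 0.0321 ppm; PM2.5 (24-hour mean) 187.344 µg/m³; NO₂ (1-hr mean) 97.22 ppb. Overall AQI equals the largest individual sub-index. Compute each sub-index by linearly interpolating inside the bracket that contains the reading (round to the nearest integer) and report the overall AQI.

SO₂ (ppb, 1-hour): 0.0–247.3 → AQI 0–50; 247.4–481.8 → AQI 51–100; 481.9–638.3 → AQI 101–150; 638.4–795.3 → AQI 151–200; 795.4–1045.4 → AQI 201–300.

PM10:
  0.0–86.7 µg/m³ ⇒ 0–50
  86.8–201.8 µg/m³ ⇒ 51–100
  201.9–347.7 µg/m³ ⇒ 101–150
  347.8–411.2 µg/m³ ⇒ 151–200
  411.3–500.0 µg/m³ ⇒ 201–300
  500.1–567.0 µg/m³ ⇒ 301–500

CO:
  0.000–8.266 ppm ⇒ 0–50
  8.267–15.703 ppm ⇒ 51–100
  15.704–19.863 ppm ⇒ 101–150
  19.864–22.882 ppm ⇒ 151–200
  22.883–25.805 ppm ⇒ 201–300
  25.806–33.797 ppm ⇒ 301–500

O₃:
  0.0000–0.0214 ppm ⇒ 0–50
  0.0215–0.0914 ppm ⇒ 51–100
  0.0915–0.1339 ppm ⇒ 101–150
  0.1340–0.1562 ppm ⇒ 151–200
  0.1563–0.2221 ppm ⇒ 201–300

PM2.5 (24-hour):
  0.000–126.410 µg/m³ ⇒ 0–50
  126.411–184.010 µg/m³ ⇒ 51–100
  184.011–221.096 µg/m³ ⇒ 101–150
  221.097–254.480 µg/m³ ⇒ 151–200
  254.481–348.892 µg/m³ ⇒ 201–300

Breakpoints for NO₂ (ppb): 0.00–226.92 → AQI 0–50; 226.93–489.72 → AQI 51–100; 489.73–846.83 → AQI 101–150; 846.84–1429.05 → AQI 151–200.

SO₂: 521.5 ∈ [481.9, 638.3] ↔ index [101, 150].
101 + (521.5−481.9)·(150−101)/(638.3−481.9) = 101 + 39.6·49/156.4 ≈ 113.41, so AQI = 113.
PM10: 501.9 ∈ [500.1, 567.0] ↔ index [301, 500].
301 + (501.9−500.1)·(500−301)/(567.0−500.1) = 301 + 1.8·199/66.9 ≈ 306.35, so AQI = 306.
CO: 32.334 ∈ [25.806, 33.797] ↔ index [301, 500].
301 + (32.334−25.806)·(500−301)/(33.797−25.806) = 301 + 6.528·199/7.991 ≈ 463.57, so AQI = 464.
O₃: 0.0321 ∈ [0.0215, 0.0914] ↔ index [51, 100].
51 + (0.0321−0.0215)·(100−51)/(0.0914−0.0215) = 51 + 0.0106·49/0.0699 ≈ 58.43, so AQI = 58.
PM2.5: 187.344 lies in 184.011–221.096, so I_lo=101, I_hi=150, C_lo=184.011, C_hi=221.096.
(150−101)/(221.096−184.011) × (187.344−184.011) + 101 = 49/37.085 × 3.333 + 101 ≈ 105.40 → 105.
NO₂ 97.22: bracket 0.00–226.92 → index 0–50; slope 50/226.92, offset 97.22.
AQI = 0 + 50/226.92·97.22 ≈ 21.42 ⇒ 21.
Sub-indices: SO₂→113, PM10→306, CO→464, O₃→58, PM2.5→105, NO₂→21. Overall AQI = max = 464; dominant pollutant is CO.

464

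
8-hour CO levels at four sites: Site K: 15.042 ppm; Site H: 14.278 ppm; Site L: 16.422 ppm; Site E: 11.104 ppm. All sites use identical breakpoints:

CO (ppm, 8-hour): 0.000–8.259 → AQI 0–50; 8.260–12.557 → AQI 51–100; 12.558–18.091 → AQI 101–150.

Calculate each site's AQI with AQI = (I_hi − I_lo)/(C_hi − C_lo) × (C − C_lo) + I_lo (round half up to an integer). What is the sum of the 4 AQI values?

457

Site K: row 12.558–18.091 (AQI 101–150). (150−101)·(15.042−12.558)/(18.091−12.558) + 101 = 49·2.484/5.533 + 101 ≈ 123.00 → 123.
Site H: 14.278 lies in 12.558–18.091, so I_lo=101, I_hi=150, C_lo=12.558, C_hi=18.091.
(150−101)/(18.091−12.558) × (14.278−12.558) + 101 = 49/5.533 × 1.720 + 101 ≈ 116.23 → 116.
Site L 16.422: bracket 12.558–18.091 → index 101–150; slope 49/5.533, offset 3.864.
AQI = 101 + 49/5.533·3.864 ≈ 135.22 ⇒ 135.
Site E: row 8.260–12.557 (AQI 51–100). (100−51)·(11.104−8.260)/(12.557−8.260) + 51 = 49·2.844/4.297 + 51 ≈ 83.43 → 83.
AQIs: Site K=123, Site H=116, Site L=135, Site E=83. Sum = 123 + 116 + 135 + 83 = 457.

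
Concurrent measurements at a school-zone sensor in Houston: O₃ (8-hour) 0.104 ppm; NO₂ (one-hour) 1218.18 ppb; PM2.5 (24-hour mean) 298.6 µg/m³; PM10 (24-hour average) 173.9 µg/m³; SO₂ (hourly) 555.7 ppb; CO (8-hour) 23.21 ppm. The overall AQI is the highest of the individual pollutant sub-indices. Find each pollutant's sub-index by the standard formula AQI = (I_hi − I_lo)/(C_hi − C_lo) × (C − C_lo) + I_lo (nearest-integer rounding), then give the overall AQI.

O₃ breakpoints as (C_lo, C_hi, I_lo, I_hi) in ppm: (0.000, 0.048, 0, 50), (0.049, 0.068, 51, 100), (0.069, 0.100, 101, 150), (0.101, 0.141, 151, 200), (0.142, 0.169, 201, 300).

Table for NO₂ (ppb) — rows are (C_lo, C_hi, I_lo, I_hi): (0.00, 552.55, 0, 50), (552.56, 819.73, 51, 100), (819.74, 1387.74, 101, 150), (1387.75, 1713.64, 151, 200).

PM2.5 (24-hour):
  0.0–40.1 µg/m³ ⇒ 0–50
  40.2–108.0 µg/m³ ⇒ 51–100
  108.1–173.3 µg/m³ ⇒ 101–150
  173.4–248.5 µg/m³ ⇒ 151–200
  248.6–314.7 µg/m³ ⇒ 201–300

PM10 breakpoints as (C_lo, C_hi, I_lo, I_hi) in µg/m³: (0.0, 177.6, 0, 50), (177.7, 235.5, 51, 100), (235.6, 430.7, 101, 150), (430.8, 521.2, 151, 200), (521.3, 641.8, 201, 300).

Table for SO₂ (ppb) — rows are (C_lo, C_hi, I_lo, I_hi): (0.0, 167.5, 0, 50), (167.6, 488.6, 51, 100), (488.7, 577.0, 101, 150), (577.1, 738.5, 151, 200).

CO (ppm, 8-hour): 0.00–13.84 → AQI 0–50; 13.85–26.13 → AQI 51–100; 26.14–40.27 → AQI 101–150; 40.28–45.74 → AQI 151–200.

276

O₃: row 0.101–0.141 (AQI 151–200). (200−151)·(0.104−0.101)/(0.141−0.101) + 151 = 49·0.003/0.040 + 151 ≈ 154.68 → 155.
NO₂: 1218.18 lies in 819.74–1387.74, so I_lo=101, I_hi=150, C_lo=819.74, C_hi=1387.74.
(150−101)/(1387.74−819.74) × (1218.18−819.74) + 101 = 49/568.00 × 398.44 + 101 ≈ 135.37 → 135.
PM2.5 298.6: bracket 248.6–314.7 → index 201–300; slope 99/66.1, offset 50.0.
AQI = 201 + 99/66.1·50.0 ≈ 275.89 ⇒ 276.
PM10 173.9: bracket 0.0–177.6 → index 0–50; slope 50/177.6, offset 173.9.
AQI = 0 + 50/177.6·173.9 ≈ 48.96 ⇒ 49.
SO₂: 555.7 ∈ [488.7, 577.0] ↔ index [101, 150].
101 + (555.7−488.7)·(150−101)/(577.0−488.7) = 101 + 67.0·49/88.3 ≈ 138.18, so AQI = 138.
CO: row 13.85–26.13 (AQI 51–100). (100−51)·(23.21−13.85)/(26.13−13.85) + 51 = 49·9.36/12.28 + 51 ≈ 88.35 → 88.
Sub-indices: O₃→155, NO₂→135, PM2.5→276, PM10→49, SO₂→138, CO→88. Overall AQI = max = 276; dominant pollutant is PM2.5.
AQI 276: Very Unhealthy.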